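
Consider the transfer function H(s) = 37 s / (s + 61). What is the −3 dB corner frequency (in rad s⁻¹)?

61 rad s⁻¹

For a single-pole high-pass, the −3 dB point is at the pole: ω = 61 rad s⁻¹.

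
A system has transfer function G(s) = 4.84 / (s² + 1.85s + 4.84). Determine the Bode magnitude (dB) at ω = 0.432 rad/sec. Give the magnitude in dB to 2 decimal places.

0.22 dB

|(j0.432)² + 1.85(j0.432) + 4.84| = |4.6534 + j0.7992| = 4.722
|G(j0.432)| = 4.84 / 4.722 = 1.0251
20 log₁₀(1.0251) = 0.215 dB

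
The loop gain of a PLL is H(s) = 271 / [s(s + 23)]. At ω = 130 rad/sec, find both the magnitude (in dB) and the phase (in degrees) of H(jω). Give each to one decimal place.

|j130 + 23| = √(130² + 23²) = 132
|j130| = 130
|H(j130)| = 271 / (132 × 130) = 0.01579
20 log₁₀(0.01579) = -36.03 dB
∠(j130 + 23) = arctan(130/23) = 79.97°
∠(j130) = 90.00°
∠H(j130) = − (79.97° + 90.00°) = -169.97°

|H| = -36.0 dB, ∠H = -170.0°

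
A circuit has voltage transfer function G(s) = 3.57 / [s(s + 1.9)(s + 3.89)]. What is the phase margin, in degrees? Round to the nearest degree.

Gain crossover: |G(jω)| = 1 at ω ≈ 0.466 rad s⁻¹.
∠G(j0.466) = −90° − arctan(0.466/1.9) − arctan(0.466/3.89) ≈ -110.60°
PM = 180° + (-110.60°) = 69.40°

69°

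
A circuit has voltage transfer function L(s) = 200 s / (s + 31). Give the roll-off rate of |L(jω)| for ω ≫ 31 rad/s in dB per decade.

0 dB/decade

With 1 zero and 1 pole, the high-frequency asymptotic slope is 20 × (1 − 1) = 0 dB/decade.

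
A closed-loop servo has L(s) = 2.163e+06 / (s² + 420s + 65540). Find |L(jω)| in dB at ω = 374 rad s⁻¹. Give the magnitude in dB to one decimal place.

|(j374)² + 420(j374) + 65540| = |-74336 + j1.5708e+05| = 1.738e+05
|L(j374)| = 2.163e+06 / 1.738e+05 = 12.447
20 log₁₀(12.447) = 21.90 dB

21.9 dB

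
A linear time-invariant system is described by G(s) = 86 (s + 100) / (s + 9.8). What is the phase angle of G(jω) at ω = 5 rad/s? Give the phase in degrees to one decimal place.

-24.2°

∠(j5 + 100) = arctan(5/100) = 2.86°
∠(j5 + 9.8) = arctan(5/9.8) = 27.03°
∠G(j5) = 2.86° − 27.03° = -24.17°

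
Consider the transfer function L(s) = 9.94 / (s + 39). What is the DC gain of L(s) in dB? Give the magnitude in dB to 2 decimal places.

-11.87 dB

L(0) = 9.94 / 39 = 0.25487
20 log₁₀(0.25487) = -11.874 dB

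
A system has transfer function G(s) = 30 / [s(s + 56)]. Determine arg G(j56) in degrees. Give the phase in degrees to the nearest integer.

∠(j56 + 56) = arctan(56/56) = 45.00°
∠(j56) = 90.00°
∠G(j56) = − (45.00° + 90.00°) = -135.00°

-135°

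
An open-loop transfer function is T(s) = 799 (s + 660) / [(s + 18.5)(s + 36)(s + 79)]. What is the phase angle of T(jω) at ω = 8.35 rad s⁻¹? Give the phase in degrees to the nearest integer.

∠(j8.35 + 660) = arctan(8.35/660) = 0.72°
∠(j8.35 + 18.5) = arctan(8.35/18.5) = 24.29°
∠(j8.35 + 36) = arctan(8.35/36) = 13.06°
∠(j8.35 + 79) = arctan(8.35/79) = 6.03°
∠T(j8.35) = 0.72° − (24.29° + 13.06° + 6.03°) = -42.66°

-43°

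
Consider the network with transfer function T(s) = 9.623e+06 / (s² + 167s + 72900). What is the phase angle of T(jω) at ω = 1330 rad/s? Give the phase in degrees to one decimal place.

∠[(j1330)² + 167(j1330) + 72900] = ∠[-1.696e+06 + j2.2211e+05] = 172.54°
∠T(j1330) = −172.54° = -172.54°

-172.5 deg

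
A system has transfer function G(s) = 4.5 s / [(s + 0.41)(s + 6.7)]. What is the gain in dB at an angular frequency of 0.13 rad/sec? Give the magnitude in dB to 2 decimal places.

-13.85 dB

|j0.13| = 0.13
|j0.13 + 0.41| = √(0.13² + 0.41²) = 0.4301
|j0.13 + 6.7| = √(0.13² + 6.7²) = 6.701
|G(j0.13)| = 4.5 × 0.13 / (0.4301 × 6.701) = 0.20296
20 log₁₀(0.20296) = -13.852 dB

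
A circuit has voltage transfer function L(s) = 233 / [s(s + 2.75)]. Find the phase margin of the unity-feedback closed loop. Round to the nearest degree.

10°

Gain crossover: |L(jω)| = 1 at ω ≈ 15.1 rad/sec.
∠L(j15.1) = −90° − arctan(15.1/2.75) ≈ -169.71°
PM = 180° + (-169.71°) = 10.29°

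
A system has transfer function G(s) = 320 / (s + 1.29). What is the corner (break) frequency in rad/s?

The single real pole at s = −1.29 gives a corner at ω = 1.29 rad/s.

1.29 rad/s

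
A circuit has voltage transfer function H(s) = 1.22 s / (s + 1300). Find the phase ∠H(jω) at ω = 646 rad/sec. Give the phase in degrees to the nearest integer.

64°

∠(j646) = 90.00°
∠(j646 + 1300) = arctan(646/1300) = 26.42°
∠H(j646) = 90.00° − 26.42° = 63.58°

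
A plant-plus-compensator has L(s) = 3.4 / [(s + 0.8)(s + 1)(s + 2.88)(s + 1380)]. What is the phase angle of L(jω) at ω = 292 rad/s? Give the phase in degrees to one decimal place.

∠(j292 + 0.8) = arctan(292/0.8) = 89.84°
∠(j292 + 1) = arctan(292/1) = 89.80°
∠(j292 + 2.88) = arctan(292/2.88) = 89.43°
∠(j292 + 1380) = arctan(292/1380) = 11.95°
∠L(j292) = − (89.84° + 89.80° + 89.43° + 11.95°) = -281.03°

-281.0 deg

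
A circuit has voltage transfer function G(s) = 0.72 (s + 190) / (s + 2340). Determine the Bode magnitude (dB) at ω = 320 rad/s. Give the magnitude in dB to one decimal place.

|j320 + 190| = √(320² + 190²) = 372.2
|j320 + 2340| = √(320² + 2340²) = 2362
|G(j320)| = 0.72 × 372.2 / 2362 = 0.11345
20 log₁₀(0.11345) = -18.90 dB

-18.9 dB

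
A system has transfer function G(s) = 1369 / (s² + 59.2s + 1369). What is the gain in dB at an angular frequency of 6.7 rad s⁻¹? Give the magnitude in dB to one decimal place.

|(j6.7)² + 59.2(j6.7) + 1369| = |1324.1 + j396.64| = 1382
|G(j6.7)| = 1369 / 1382 = 0.99042
20 log₁₀(0.99042) = -0.08 dB

-0.1 dB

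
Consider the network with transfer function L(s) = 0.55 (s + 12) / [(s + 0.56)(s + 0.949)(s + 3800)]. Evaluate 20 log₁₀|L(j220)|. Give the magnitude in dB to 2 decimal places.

|j220 + 12| = √(220² + 12²) = 220.3
|j220 + 0.56| = √(220² + 0.56²) = 220
|j220 + 0.949| = √(220² + 0.949²) = 220
|j220 + 3800| = √(220² + 3800²) = 3806
|L(j220)| = 0.55 × 220.3 / (220 × 220 × 3806) = 6.5776e-07
20 log₁₀(6.5776e-07) = -123.639 dB

-123.64 dB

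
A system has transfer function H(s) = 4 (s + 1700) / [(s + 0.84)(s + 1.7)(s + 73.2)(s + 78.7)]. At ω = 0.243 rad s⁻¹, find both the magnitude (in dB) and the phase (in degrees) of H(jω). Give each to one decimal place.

|j0.243 + 1700| = √(0.243² + 1700²) = 1700
|j0.243 + 0.84| = √(0.243² + 0.84²) = 0.8744
|j0.243 + 1.7| = √(0.243² + 1.7²) = 1.717
|j0.243 + 73.2| = √(0.243² + 73.2²) = 73.2
|j0.243 + 78.7| = √(0.243² + 78.7²) = 78.7
|H(j0.243)| = 4 × 1700 / (0.8744 × 1.717 × 73.2 × 78.7) = 0.78604
20 log₁₀(0.78604) = -2.09 dB
∠(j0.243 + 1700) = arctan(0.243/1700) = 0.01°
∠(j0.243 + 0.84) = arctan(0.243/0.84) = 16.13°
∠(j0.243 + 1.7) = arctan(0.243/1.7) = 8.13°
∠(j0.243 + 73.2) = arctan(0.243/73.2) = 0.19°
∠(j0.243 + 78.7) = arctan(0.243/78.7) = 0.18°
∠H(j0.243) = 0.01° − (16.13° + 8.13° + 0.19° + 0.18°) = -24.63°

|H| = -2.1 dB, ∠H = -24.6°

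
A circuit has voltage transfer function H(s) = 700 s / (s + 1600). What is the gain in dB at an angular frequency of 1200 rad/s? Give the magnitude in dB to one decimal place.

|j1200| = 1200
|j1200 + 1600| = √(1200² + 1600²) = 2000
|H(j1200)| = 700 × 1200 / 2000 = 420
20 log₁₀(420) = 52.46 dB

52.5 dB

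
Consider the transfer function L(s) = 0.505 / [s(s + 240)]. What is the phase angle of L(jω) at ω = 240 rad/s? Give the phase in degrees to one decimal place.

-135.0°

∠(j240 + 240) = arctan(240/240) = 45.00°
∠(j240) = 90.00°
∠L(j240) = − (45.00° + 90.00°) = -135.00°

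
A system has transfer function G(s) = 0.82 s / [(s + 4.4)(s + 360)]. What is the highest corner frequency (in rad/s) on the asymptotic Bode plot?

Break frequencies occur at each pole and zero magnitude: 4.4 rad/s, 360 rad/s.
The highest is 360 rad/s.

360 rad/s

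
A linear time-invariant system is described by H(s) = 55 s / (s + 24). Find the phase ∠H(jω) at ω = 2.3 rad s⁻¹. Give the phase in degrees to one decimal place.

84.5 deg

∠(j2.3) = 90.00°
∠(j2.3 + 24) = arctan(2.3/24) = 5.47°
∠H(j2.3) = 90.00° − 5.47° = 84.53°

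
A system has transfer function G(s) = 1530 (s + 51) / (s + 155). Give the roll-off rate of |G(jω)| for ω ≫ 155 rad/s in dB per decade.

0 dB/decade

With 1 zero and 1 pole, the high-frequency asymptotic slope is 20 × (1 − 1) = 0 dB/decade.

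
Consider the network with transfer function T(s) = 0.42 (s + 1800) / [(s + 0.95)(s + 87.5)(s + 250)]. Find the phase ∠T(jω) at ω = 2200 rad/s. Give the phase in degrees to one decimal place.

∠(j2200 + 1800) = arctan(2200/1800) = 50.71°
∠(j2200 + 0.95) = arctan(2200/0.95) = 89.98°
∠(j2200 + 87.5) = arctan(2200/87.5) = 87.72°
∠(j2200 + 250) = arctan(2200/250) = 83.52°
∠T(j2200) = 50.71° − (89.98° + 87.72° + 83.52°) = -210.50°

-210.5 deg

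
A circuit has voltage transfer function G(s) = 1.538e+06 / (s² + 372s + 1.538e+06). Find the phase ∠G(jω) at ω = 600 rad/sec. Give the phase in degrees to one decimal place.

∠[(j600)² + 372(j600) + 1.538e+06] = ∠[1.178e+06 + j2.232e+05] = 10.73°
∠G(j600) = −10.73° = -10.73°

-10.7°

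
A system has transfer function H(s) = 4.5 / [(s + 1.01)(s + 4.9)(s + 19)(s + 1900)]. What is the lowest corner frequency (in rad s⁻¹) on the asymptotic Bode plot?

1.01 rad s⁻¹

Break frequencies occur at each pole and zero magnitude: 1.01 rad s⁻¹, 4.9 rad s⁻¹, 19 rad s⁻¹, 1900 rad s⁻¹.
The lowest is 1.01 rad s⁻¹.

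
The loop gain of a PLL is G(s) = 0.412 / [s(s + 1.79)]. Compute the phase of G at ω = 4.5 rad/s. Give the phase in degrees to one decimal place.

∠(j4.5 + 1.79) = arctan(4.5/1.79) = 68.31°
∠(j4.5) = 90.00°
∠G(j4.5) = − (68.31° + 90.00°) = -158.31°

-158.3°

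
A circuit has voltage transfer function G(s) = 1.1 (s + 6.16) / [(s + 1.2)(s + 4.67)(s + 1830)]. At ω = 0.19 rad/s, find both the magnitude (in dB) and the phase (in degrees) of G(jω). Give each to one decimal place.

|G| = -63.7 dB, ∠G = -9.6 deg

|j0.19 + 6.16| = √(0.19² + 6.16²) = 6.163
|j0.19 + 1.2| = √(0.19² + 1.2²) = 1.215
|j0.19 + 4.67| = √(0.19² + 4.67²) = 4.674
|j0.19 + 1830| = √(0.19² + 1830²) = 1830
|G(j0.19)| = 1.1 × 6.163 / (1.215 × 4.674 × 1830) = 0.00065237
20 log₁₀(0.00065237) = -63.71 dB
∠(j0.19 + 6.16) = arctan(0.19/6.16) = 1.77°
∠(j0.19 + 1.2) = arctan(0.19/1.2) = 9.00°
∠(j0.19 + 4.67) = arctan(0.19/4.67) = 2.33°
∠(j0.19 + 1830) = arctan(0.19/1830) = 0.01°
∠G(j0.19) = 1.77° − (9.00° + 2.33° + 0.01°) = -9.57°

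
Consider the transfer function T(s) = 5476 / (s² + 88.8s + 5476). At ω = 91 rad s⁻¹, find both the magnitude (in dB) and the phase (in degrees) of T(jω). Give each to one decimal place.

|T| = -3.9 dB, ∠T = -109.1°

|(j91)² + 88.8(j91) + 5476| = |-2805 + j8080.8| = 8554
|T(j91)| = 5476 / 8554 = 0.64018
20 log₁₀(0.64018) = -3.87 dB
∠[(j91)² + 88.8(j91) + 5476] = ∠[-2805 + j8080.8] = 109.14°
∠T(j91) = −109.14° = -109.14°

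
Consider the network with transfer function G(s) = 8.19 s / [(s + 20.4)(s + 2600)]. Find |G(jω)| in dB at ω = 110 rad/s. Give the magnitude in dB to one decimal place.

|j110| = 110
|j110 + 20.4| = √(110² + 20.4²) = 111.9
|j110 + 2600| = √(110² + 2600²) = 2602
|G(j110)| = 8.19 × 110 / (111.9 × 2602) = 0.0030944
20 log₁₀(0.0030944) = -50.19 dB

-50.2 dB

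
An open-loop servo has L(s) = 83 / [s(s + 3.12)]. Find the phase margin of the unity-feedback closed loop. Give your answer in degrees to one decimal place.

Gain crossover: |L(jω)| = 1 at ω ≈ 8.85 rad/sec.
∠L(j8.85) = −90° − arctan(8.85/3.12) ≈ -160.57°
PM = 180° + (-160.57°) = 19.43°

19.4°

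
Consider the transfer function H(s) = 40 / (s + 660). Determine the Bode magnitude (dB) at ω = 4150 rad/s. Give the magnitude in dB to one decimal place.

-40.4 dB

|j4150 + 660| = √(4150² + 660²) = 4202
|H(j4150)| = 40 / 4202 = 0.0095189
20 log₁₀(0.0095189) = -40.43 dB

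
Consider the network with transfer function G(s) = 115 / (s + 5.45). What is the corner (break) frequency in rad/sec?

The single real pole at s = −5.45 gives a corner at ω = 5.45 rad/sec.

5.45 rad/sec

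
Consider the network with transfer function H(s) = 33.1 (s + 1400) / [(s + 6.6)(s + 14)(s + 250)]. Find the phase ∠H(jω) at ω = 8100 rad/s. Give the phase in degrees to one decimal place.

-187.9°

∠(j8100 + 1400) = arctan(8100/1400) = 80.19°
∠(j8100 + 6.6) = arctan(8100/6.6) = 89.95°
∠(j8100 + 14) = arctan(8100/14) = 89.90°
∠(j8100 + 250) = arctan(8100/250) = 88.23°
∠H(j8100) = 80.19° − (89.95° + 89.90° + 88.23°) = -187.89°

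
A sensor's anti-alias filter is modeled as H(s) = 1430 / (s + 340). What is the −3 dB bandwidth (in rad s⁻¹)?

For a single-pole low-pass, the −3 dB point is at the pole: ω = 340 rad s⁻¹.

340 rad s⁻¹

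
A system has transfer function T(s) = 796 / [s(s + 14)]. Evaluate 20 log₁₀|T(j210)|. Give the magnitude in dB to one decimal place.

|j210 + 14| = √(210² + 14²) = 210.5
|j210| = 210
|T(j210)| = 796 / (210.5 × 210) = 0.01801
20 log₁₀(0.01801) = -34.89 dB

-34.9 dB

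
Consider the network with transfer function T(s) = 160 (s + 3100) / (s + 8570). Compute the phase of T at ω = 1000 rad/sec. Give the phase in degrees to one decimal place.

11.2 deg

∠(j1000 + 3100) = arctan(1000/3100) = 17.88°
∠(j1000 + 8570) = arctan(1000/8570) = 6.66°
∠T(j1000) = 17.88° − 6.66° = 11.22°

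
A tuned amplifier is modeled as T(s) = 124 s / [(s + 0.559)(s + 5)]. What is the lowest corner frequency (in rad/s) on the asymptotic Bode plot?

0.559 rad/s

Break frequencies occur at each pole and zero magnitude: 0.559 rad/s, 5 rad/s.
The lowest is 0.559 rad/s.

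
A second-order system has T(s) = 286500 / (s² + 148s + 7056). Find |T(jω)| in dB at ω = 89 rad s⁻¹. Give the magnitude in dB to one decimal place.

26.7 dB

|(j89)² + 148(j89) + 7056| = |-865 + j13172| = 1.32e+04
|T(j89)| = 286500 / 1.32e+04 = 21.704
20 log₁₀(21.704) = 26.73 dB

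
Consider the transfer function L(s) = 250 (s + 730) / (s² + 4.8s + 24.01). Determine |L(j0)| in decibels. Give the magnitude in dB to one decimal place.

77.6 dB

L(0) = 250 × 730 / 24.01 = 7601
20 log₁₀(7601) = 77.62 dB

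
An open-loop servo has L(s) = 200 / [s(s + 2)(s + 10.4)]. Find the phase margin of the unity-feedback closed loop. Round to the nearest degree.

Gain crossover: |L(jω)| = 1 at ω ≈ 4.01 rad/s.
∠L(j4.01) = −90° − arctan(4.01/2) − arctan(4.01/10.4) ≈ -174.55°
PM = 180° + (-174.55°) = 5.45°

5°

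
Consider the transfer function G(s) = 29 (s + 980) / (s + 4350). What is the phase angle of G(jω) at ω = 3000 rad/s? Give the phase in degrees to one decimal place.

∠(j3000 + 980) = arctan(3000/980) = 71.91°
∠(j3000 + 4350) = arctan(3000/4350) = 34.59°
∠G(j3000) = 71.91° − 34.59° = 37.32°

37.3°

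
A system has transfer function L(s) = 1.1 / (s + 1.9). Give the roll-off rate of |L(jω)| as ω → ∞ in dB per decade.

With 0 zeros and 1 pole, the high-frequency asymptotic slope is 20 × (0 − 1) = -20 dB/decade.

-20 dB/decade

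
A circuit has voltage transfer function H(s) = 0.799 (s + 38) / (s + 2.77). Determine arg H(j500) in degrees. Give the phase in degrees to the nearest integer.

∠(j500 + 38) = arctan(500/38) = 85.65°
∠(j500 + 2.77) = arctan(500/2.77) = 89.68°
∠H(j500) = 85.65° − 89.68° = -4.03°

-4°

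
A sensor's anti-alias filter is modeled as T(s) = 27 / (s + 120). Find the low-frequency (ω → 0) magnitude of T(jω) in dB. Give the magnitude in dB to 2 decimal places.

T(0) = 27 / 120 = 0.225
20 log₁₀(0.225) = -12.956 dB

-12.96 dB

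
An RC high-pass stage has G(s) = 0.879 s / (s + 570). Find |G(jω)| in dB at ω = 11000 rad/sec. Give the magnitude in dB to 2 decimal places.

-1.13 dB

|j11000| = 1.1e+04
|j11000 + 570| = √(11000² + 570²) = 1.101e+04
|G(j11000)| = 0.879 × 1.1e+04 / 1.101e+04 = 0.87782
20 log₁₀(0.87782) = -1.132 dB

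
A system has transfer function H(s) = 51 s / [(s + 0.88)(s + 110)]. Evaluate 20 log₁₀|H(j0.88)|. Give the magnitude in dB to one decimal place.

-9.7 dB

|j0.88| = 0.88
|j0.88 + 0.88| = √(0.88² + 0.88²) = 1.245
|j0.88 + 110| = √(0.88² + 110²) = 110
|H(j0.88)| = 51 × 0.88 / (1.245 × 110) = 0.32783
20 log₁₀(0.32783) = -9.69 dB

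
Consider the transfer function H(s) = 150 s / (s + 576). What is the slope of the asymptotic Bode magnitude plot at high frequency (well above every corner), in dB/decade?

With 1 zero and 1 pole, the high-frequency asymptotic slope is 20 × (1 − 1) = 0 dB/decade.

0 dB/decade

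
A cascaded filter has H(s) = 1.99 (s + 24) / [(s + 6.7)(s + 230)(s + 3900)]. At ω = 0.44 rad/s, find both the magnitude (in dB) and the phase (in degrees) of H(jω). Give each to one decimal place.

|H| = -102.0 dB, ∠H = -2.8 deg

|j0.44 + 24| = √(0.44² + 24²) = 24
|j0.44 + 6.7| = √(0.44² + 6.7²) = 6.714
|j0.44 + 230| = √(0.44² + 230²) = 230
|j0.44 + 3900| = √(0.44² + 3900²) = 3900
|H(j0.44)| = 1.99 × 24 / (6.714 × 230 × 3900) = 7.9311e-06
20 log₁₀(7.9311e-06) = -102.01 dB
∠(j0.44 + 24) = arctan(0.44/24) = 1.05°
∠(j0.44 + 6.7) = arctan(0.44/6.7) = 3.76°
∠(j0.44 + 230) = arctan(0.44/230) = 0.11°
∠(j0.44 + 3900) = arctan(0.44/3900) = 0.01°
∠H(j0.44) = 1.05° − (3.76° + 0.11° + 0.01°) = -2.82°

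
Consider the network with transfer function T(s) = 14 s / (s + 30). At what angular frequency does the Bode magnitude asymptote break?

30 rad/s

The single real pole at s = −30 gives a corner at ω = 30 rad/s.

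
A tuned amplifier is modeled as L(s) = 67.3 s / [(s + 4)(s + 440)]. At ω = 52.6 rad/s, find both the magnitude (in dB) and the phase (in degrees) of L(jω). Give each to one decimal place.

|j52.6| = 52.6
|j52.6 + 4| = √(52.6² + 4²) = 52.75
|j52.6 + 440| = √(52.6² + 440²) = 443.1
|L(j52.6)| = 67.3 × 52.6 / (52.75 × 443.1) = 0.15144
20 log₁₀(0.15144) = -16.40 dB
∠(j52.6) = 90.00°
∠(j52.6 + 4) = arctan(52.6/4) = 85.65°
∠(j52.6 + 440) = arctan(52.6/440) = 6.82°
∠L(j52.6) = 90.00° − (85.65° + 6.82°) = -2.47°

|L| = -16.4 dB, ∠L = -2.5°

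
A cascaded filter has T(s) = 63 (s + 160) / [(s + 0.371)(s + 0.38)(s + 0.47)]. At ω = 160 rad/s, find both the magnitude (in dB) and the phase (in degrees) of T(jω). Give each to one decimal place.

|j160 + 160| = √(160² + 160²) = 226.3
|j160 + 0.371| = √(160² + 0.371²) = 160
|j160 + 0.38| = √(160² + 0.38²) = 160
|j160 + 0.47| = √(160² + 0.47²) = 160
|T(j160)| = 63 × 226.3 / (160 × 160 × 160) = 0.0034803
20 log₁₀(0.0034803) = -49.17 dB
∠(j160 + 160) = arctan(160/160) = 45.00°
∠(j160 + 0.371) = arctan(160/0.371) = 89.87°
∠(j160 + 0.38) = arctan(160/0.38) = 89.86°
∠(j160 + 0.47) = arctan(160/0.47) = 89.83°
∠T(j160) = 45.00° − (89.87° + 89.86° + 89.83°) = -224.56°

|T| = -49.2 dB, ∠T = -224.6°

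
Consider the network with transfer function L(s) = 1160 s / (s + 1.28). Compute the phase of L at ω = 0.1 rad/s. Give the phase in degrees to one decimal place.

∠(j0.1) = 90.00°
∠(j0.1 + 1.28) = arctan(0.1/1.28) = 4.47°
∠L(j0.1) = 90.00° − 4.47° = 85.53°

85.5°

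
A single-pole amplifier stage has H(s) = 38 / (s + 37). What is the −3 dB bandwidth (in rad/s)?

37 rad/s

For a single-pole low-pass, the −3 dB point is at the pole: ω = 37 rad/s.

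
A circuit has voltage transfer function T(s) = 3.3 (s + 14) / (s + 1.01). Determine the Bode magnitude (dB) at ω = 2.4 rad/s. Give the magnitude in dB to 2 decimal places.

25.11 dB

|j2.4 + 14| = √(2.4² + 14²) = 14.2
|j2.4 + 1.01| = √(2.4² + 1.01²) = 2.604
|T(j2.4)| = 3.3 × 14.2 / 2.604 = 18.002
20 log₁₀(18.002) = 25.106 dB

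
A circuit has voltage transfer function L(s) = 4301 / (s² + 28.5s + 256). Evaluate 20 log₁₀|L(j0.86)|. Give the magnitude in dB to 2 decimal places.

24.49 dB

|(j0.86)² + 28.5(j0.86) + 256| = |255.26 + j24.51| = 256.4
|L(j0.86)| = 4301 / 256.4 = 16.772
20 log₁₀(16.772) = 24.492 dB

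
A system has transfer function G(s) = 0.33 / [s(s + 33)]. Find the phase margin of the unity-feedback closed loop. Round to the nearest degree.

90°

Gain crossover: |G(jω)| = 1 at ω ≈ 0.01 rad/s.
∠G(j0.01) = −90° − arctan(0.01/33) ≈ -90.02°
PM = 180° + (-90.02°) = 89.98°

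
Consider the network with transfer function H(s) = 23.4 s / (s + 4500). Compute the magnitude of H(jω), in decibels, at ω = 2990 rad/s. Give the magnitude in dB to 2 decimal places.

22.25 dB

|j2990| = 2990
|j2990 + 4500| = √(2990² + 4500²) = 5403
|H(j2990)| = 23.4 × 2990 / 5403 = 12.95
20 log₁₀(12.95) = 22.245 dB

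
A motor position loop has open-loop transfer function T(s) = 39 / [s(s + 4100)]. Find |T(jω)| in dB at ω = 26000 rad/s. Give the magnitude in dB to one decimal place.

|j26000 + 4100| = √(26000² + 4100²) = 2.632e+04
|j26000| = 2.6e+04
|T(j26000)| = 39 / (2.632e+04 × 2.6e+04) = 5.6988e-08
20 log₁₀(5.6988e-08) = -144.88 dB

-144.9 dB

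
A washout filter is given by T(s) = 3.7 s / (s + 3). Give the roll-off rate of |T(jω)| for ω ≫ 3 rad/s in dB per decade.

With 1 zero and 1 pole, the high-frequency asymptotic slope is 20 × (1 − 1) = 0 dB/decade.

0 dB/decade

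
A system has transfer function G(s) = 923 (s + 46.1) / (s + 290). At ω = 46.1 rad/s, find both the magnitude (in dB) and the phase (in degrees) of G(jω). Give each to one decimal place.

|j46.1 + 46.1| = √(46.1² + 46.1²) = 65.2
|j46.1 + 290| = √(46.1² + 290²) = 293.6
|G(j46.1)| = 923 × 65.2 / 293.6 = 204.93
20 log₁₀(204.93) = 46.23 dB
∠(j46.1 + 46.1) = arctan(46.1/46.1) = 45.00°
∠(j46.1 + 290) = arctan(46.1/290) = 9.03°
∠G(j46.1) = 45.00° − 9.03° = 35.97°

|G| = 46.2 dB, ∠G = 36.0°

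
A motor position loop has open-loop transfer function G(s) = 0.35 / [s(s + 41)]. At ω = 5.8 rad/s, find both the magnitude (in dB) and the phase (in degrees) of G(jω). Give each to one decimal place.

|G| = -56.7 dB, ∠G = -98.1 deg

|j5.8 + 41| = √(5.8² + 41²) = 41.41
|j5.8| = 5.8
|G(j5.8)| = 0.35 / (41.41 × 5.8) = 0.0014573
20 log₁₀(0.0014573) = -56.73 dB
∠(j5.8 + 41) = arctan(5.8/41) = 8.05°
∠(j5.8) = 90.00°
∠G(j5.8) = − (8.05° + 90.00°) = -98.05°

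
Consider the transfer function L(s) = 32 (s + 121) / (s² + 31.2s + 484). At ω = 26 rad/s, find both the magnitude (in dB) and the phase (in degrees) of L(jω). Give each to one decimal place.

|L| = 13.5 dB, ∠L = -91.2°

|j26 + 121| = √(26² + 121²) = 123.8
|(j26)² + 31.2(j26) + 484| = |-192 + j811.2| = 833.6
|L(j26)| = 32 × 123.8 / 833.6 = 4.7509
20 log₁₀(4.7509) = 13.54 dB
∠(j26 + 121) = arctan(26/121) = 12.13°
∠[(j26)² + 31.2(j26) + 484] = ∠[-192 + j811.2] = 103.32°
∠L(j26) = 12.13° − 103.32° = -91.19°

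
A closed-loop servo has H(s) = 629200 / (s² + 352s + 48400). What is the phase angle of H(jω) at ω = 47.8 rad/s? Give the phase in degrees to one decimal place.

∠[(j47.8)² + 352(j47.8) + 48400] = ∠[46115 + j16826] = 20.05°
∠H(j47.8) = −20.05° = -20.05°

-20.0°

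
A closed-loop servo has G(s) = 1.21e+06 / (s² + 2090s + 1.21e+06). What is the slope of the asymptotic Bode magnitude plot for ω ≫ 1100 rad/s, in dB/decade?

-40 dB/decade

With 0 zeros and 2 poles, the high-frequency asymptotic slope is 20 × (0 − 2) = -40 dB/decade.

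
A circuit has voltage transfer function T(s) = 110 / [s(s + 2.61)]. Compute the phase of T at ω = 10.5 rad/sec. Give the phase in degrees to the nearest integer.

-166°

∠(j10.5 + 2.61) = arctan(10.5/2.61) = 76.04°
∠(j10.5) = 90.00°
∠T(j10.5) = − (76.04° + 90.00°) = -166.04°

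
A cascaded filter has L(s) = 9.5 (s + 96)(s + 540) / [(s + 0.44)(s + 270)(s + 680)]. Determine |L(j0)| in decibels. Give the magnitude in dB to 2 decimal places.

15.70 dB

L(0) = 9.5 × 96 × 540 / (0.44 × 270 × 680) = 6.0963
20 log₁₀(6.0963) = 15.701 dB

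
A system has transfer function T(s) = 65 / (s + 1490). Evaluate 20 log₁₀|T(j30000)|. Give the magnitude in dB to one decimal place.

-53.3 dB

|j30000 + 1490| = √(30000² + 1490²) = 3.004e+04
|T(j30000)| = 65 / 3.004e+04 = 0.002164
20 log₁₀(0.002164) = -53.29 dB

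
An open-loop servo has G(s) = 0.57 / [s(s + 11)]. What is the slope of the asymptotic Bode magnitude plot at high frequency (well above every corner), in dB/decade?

-40 dB/decade

With 0 zeros and 2 poles, the high-frequency asymptotic slope is 20 × (0 − 2) = -40 dB/decade.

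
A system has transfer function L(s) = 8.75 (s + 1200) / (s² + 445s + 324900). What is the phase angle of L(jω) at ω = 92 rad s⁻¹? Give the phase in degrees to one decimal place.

-3.0°

∠(j92 + 1200) = arctan(92/1200) = 4.38°
∠[(j92)² + 445(j92) + 324900] = ∠[3.1644e+05 + j40940] = 7.37°
∠L(j92) = 4.38° − 7.37° = -2.99°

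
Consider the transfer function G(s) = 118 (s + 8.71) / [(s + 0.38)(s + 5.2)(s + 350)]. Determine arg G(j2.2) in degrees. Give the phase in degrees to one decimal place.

∠(j2.2 + 8.71) = arctan(2.2/8.71) = 14.18°
∠(j2.2 + 0.38) = arctan(2.2/0.38) = 80.20°
∠(j2.2 + 5.2) = arctan(2.2/5.2) = 22.93°
∠(j2.2 + 350) = arctan(2.2/350) = 0.36°
∠G(j2.2) = 14.18° − (80.20° + 22.93° + 0.36°) = -89.32°

-89.3°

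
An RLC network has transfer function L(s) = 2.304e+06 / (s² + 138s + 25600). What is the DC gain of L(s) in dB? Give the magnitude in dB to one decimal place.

39.1 dB

L(0) = 2.304e+06 / 25600 = 90
20 log₁₀(90) = 39.08 dB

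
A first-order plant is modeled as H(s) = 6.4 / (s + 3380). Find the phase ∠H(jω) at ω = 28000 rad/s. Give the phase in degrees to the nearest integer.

∠(j28000 + 3380) = arctan(28000/3380) = 83.12°
∠H(j28000) = −83.12° = -83.12°

-83 deg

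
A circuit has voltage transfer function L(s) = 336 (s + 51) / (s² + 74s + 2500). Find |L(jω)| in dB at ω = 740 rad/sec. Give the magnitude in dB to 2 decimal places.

-6.84 dB

|j740 + 51| = √(740² + 51²) = 741.8
|(j740)² + 74(j740) + 2500| = |-5.451e+05 + j54760| = 5.478e+05
|L(j740)| = 336 × 741.8 / 5.478e+05 = 0.45493
20 log₁₀(0.45493) = -6.841 dB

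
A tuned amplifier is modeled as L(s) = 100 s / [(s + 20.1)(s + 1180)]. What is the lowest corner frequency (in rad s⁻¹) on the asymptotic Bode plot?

20.1 rad s⁻¹

Break frequencies occur at each pole and zero magnitude: 20.1 rad s⁻¹, 1180 rad s⁻¹.
The lowest is 20.1 rad s⁻¹.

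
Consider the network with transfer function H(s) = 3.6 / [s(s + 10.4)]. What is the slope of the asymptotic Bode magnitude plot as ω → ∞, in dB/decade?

-40 dB/decade

With 0 zeros and 2 poles, the high-frequency asymptotic slope is 20 × (0 − 2) = -40 dB/decade.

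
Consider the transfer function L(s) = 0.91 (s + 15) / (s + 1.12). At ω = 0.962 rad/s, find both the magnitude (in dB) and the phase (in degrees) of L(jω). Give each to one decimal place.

|L| = 19.3 dB, ∠L = -37.0°

|j0.962 + 15| = √(0.962² + 15²) = 15.03
|j0.962 + 1.12| = √(0.962² + 1.12²) = 1.476
|L(j0.962)| = 0.91 × 15.03 / 1.476 = 9.2643
20 log₁₀(9.2643) = 19.34 dB
∠(j0.962 + 15) = arctan(0.962/15) = 3.67°
∠(j0.962 + 1.12) = arctan(0.962/1.12) = 40.66°
∠L(j0.962) = 3.67° − 40.66° = -36.99°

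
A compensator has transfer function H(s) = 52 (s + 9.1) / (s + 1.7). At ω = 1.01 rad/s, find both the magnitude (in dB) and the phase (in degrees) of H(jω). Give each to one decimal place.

|j1.01 + 9.1| = √(1.01² + 9.1²) = 9.156
|j1.01 + 1.7| = √(1.01² + 1.7²) = 1.977
|H(j1.01)| = 52 × 9.156 / 1.977 = 240.77
20 log₁₀(240.77) = 47.63 dB
∠(j1.01 + 9.1) = arctan(1.01/9.1) = 6.33°
∠(j1.01 + 1.7) = arctan(1.01/1.7) = 30.72°
∠H(j1.01) = 6.33° − 30.72° = -24.38°

|H| = 47.6 dB, ∠H = -24.4°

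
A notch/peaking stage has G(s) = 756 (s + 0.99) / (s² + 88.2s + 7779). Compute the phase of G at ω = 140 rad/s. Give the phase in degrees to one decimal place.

-44.2 deg

∠(j140 + 0.99) = arctan(140/0.99) = 89.59°
∠[(j140)² + 88.2(j140) + 7779] = ∠[-11821 + j12348] = 133.75°
∠G(j140) = 89.59° − 133.75° = -44.16°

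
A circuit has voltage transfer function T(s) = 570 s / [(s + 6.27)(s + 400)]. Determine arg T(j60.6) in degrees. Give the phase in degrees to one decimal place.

-2.7°

∠(j60.6) = 90.00°
∠(j60.6 + 6.27) = arctan(60.6/6.27) = 84.09°
∠(j60.6 + 400) = arctan(60.6/400) = 8.61°
∠T(j60.6) = 90.00° − (84.09° + 8.61°) = -2.71°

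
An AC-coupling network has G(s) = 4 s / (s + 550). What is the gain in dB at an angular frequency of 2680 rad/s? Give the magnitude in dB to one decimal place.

11.9 dB

|j2680| = 2680
|j2680 + 550| = √(2680² + 550²) = 2736
|G(j2680)| = 4 × 2680 / 2736 = 3.9183
20 log₁₀(3.9183) = 11.86 dB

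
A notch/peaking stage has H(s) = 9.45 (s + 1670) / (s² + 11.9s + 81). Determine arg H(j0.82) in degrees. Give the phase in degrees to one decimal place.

∠(j0.82 + 1670) = arctan(0.82/1670) = 0.03°
∠[(j0.82)² + 11.9(j0.82) + 81] = ∠[80.328 + j9.758] = 6.93°
∠H(j0.82) = 0.03° − 6.93° = -6.90°

-6.9°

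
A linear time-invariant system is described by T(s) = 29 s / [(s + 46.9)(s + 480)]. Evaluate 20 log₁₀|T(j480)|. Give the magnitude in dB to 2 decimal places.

-27.43 dB

|j480| = 480
|j480 + 46.9| = √(480² + 46.9²) = 482.3
|j480 + 480| = √(480² + 480²) = 678.8
|T(j480)| = 29 × 480 / (482.3 × 678.8) = 0.042519
20 log₁₀(0.042519) = -27.428 dB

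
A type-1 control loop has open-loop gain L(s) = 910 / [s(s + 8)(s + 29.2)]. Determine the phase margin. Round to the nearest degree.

59 deg

Gain crossover: |L(jω)| = 1 at ω ≈ 3.54 rad/s.
∠L(j3.54) = −90° − arctan(3.54/8) − arctan(3.54/29.2) ≈ -120.76°
PM = 180° + (-120.76°) = 59.24°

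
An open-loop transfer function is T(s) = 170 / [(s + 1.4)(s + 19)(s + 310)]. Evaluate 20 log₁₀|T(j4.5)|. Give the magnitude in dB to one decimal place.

-44.5 dB

|j4.5 + 1.4| = √(4.5² + 1.4²) = 4.713
|j4.5 + 19| = √(4.5² + 19²) = 19.53
|j4.5 + 310| = √(4.5² + 310²) = 310
|T(j4.5)| = 170 / (4.713 × 19.53 × 310) = 0.0059588
20 log₁₀(0.0059588) = -44.50 dB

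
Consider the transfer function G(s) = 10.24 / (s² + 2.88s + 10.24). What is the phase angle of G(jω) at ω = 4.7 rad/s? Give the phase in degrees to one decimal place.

-131.2 deg

∠[(j4.7)² + 2.88(j4.7) + 10.24] = ∠[-11.85 + j13.536] = 131.20°
∠G(j4.7) = −131.20° = -131.20°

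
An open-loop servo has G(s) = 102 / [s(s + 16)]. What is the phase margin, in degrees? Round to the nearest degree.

Gain crossover: |G(jω)| = 1 at ω ≈ 5.97 rad/s.
∠G(j5.97) = −90° − arctan(5.97/16) ≈ -110.47°
PM = 180° + (-110.47°) = 69.53°

70°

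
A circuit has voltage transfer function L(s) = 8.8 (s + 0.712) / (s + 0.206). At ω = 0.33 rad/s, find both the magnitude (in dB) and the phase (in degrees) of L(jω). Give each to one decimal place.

|L| = 25.0 dB, ∠L = -33.2°

|j0.33 + 0.712| = √(0.33² + 0.712²) = 0.7848
|j0.33 + 0.206| = √(0.33² + 0.206²) = 0.389
|L(j0.33)| = 8.8 × 0.7848 / 0.389 = 17.752
20 log₁₀(17.752) = 24.98 dB
∠(j0.33 + 0.712) = arctan(0.33/0.712) = 24.87°
∠(j0.33 + 0.206) = arctan(0.33/0.206) = 58.03°
∠L(j0.33) = 24.87° − 58.03° = -33.16°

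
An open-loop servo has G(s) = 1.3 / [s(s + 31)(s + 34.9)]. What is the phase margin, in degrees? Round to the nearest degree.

Gain crossover: |G(jω)| = 1 at ω ≈ 0.0012 rad/sec.
∠G(j0.0012) = −90° − arctan(0.0012/31) − arctan(0.0012/34.9) ≈ -90.00°
PM = 180° + (-90.00°) = 90.00°

90 deg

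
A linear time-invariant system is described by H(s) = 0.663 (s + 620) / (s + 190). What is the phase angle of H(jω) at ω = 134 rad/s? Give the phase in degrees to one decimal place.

-23.0°

∠(j134 + 620) = arctan(134/620) = 12.20°
∠(j134 + 190) = arctan(134/190) = 35.19°
∠H(j134) = 12.20° − 35.19° = -23.00°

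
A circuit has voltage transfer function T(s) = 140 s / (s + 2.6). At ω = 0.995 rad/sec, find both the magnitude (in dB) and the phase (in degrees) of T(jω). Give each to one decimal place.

|T| = 34.0 dB, ∠T = 69.1°

|j0.995| = 0.995
|j0.995 + 2.6| = √(0.995² + 2.6²) = 2.784
|T(j0.995)| = 140 × 0.995 / 2.784 = 50.038
20 log₁₀(50.038) = 33.99 dB
∠(j0.995) = 90.00°
∠(j0.995 + 2.6) = arctan(0.995/2.6) = 20.94°
∠T(j0.995) = 90.00° − 20.94° = 69.06°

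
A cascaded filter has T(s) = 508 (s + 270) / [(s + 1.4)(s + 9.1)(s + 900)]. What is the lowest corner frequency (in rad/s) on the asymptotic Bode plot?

1.4 rad/s

Break frequencies occur at each pole and zero magnitude: 1.4 rad/s, 9.1 rad/s, 270 rad/s, 900 rad/s.
The lowest is 1.4 rad/s.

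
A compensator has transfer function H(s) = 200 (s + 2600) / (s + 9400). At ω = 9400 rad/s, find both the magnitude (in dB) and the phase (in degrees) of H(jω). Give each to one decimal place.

|H| = 43.3 dB, ∠H = 29.5°

|j9400 + 2600| = √(9400² + 2600²) = 9753
|j9400 + 9400| = √(9400² + 9400²) = 1.329e+04
|H(j9400)| = 200 × 9753 / 1.329e+04 = 146.73
20 log₁₀(146.73) = 43.33 dB
∠(j9400 + 2600) = arctan(9400/2600) = 74.54°
∠(j9400 + 9400) = arctan(9400/9400) = 45.00°
∠H(j9400) = 74.54° − 45.00° = 29.54°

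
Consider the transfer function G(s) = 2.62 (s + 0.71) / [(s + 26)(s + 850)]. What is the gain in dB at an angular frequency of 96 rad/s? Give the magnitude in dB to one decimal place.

-50.6 dB

|j96 + 0.71| = √(96² + 0.71²) = 96
|j96 + 26| = √(96² + 26²) = 99.46
|j96 + 850| = √(96² + 850²) = 855.4
|G(j96)| = 2.62 × 96 / (99.46 × 855.4) = 0.0029565
20 log₁₀(0.0029565) = -50.58 dB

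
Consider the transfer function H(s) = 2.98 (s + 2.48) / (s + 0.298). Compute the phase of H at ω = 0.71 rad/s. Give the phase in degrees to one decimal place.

-51.3 deg

∠(j0.71 + 2.48) = arctan(0.71/2.48) = 15.98°
∠(j0.71 + 0.298) = arctan(0.71/0.298) = 67.23°
∠H(j0.71) = 15.98° − 67.23° = -51.26°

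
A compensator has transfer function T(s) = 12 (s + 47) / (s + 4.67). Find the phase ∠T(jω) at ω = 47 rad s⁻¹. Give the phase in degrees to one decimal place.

∠(j47 + 47) = arctan(47/47) = 45.00°
∠(j47 + 4.67) = arctan(47/4.67) = 84.33°
∠T(j47) = 45.00° − 84.33° = -39.33°

-39.3°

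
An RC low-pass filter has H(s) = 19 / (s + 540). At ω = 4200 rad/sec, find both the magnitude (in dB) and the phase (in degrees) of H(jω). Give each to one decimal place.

|j4200 + 540| = √(4200² + 540²) = 4235
|H(j4200)| = 19 / 4235 = 0.0044869
20 log₁₀(0.0044869) = -46.96 dB
∠(j4200 + 540) = arctan(4200/540) = 82.67°
∠H(j4200) = −82.67° = -82.67°

|H| = -47.0 dB, ∠H = -82.7°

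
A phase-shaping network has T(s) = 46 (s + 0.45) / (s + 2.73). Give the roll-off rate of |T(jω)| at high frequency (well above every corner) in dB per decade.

0 dB/decade

With 1 zero and 1 pole, the high-frequency asymptotic slope is 20 × (1 − 1) = 0 dB/decade.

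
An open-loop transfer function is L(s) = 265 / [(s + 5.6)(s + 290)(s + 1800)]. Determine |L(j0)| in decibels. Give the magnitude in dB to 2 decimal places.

-80.85 dB

L(0) = 265 / (5.6 × 290 × 1800) = 9.0654e-05
20 log₁₀(9.0654e-05) = -80.852 dB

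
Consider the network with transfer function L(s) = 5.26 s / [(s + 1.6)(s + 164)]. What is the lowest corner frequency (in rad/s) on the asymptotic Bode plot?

1.6 rad/s

Break frequencies occur at each pole and zero magnitude: 1.6 rad/s, 164 rad/s.
The lowest is 1.6 rad/s.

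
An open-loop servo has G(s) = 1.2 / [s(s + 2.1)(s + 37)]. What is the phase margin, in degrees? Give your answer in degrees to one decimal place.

89.6°

Gain crossover: |G(jω)| = 1 at ω ≈ 0.0154 rad/s.
∠G(j0.0154) = −90° − arctan(0.0154/2.1) − arctan(0.0154/37) ≈ -90.45°
PM = 180° + (-90.45°) = 89.55°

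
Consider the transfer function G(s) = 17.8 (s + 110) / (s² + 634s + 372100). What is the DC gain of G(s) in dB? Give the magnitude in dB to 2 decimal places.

G(0) = 17.8 × 110 / 372100 = 0.005262
20 log₁₀(0.005262) = -45.577 dB

-45.58 dB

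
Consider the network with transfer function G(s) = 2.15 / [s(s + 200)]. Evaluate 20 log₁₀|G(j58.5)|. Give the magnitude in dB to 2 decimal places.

|j58.5 + 200| = √(58.5² + 200²) = 208.4
|j58.5| = 58.5
|G(j58.5)| = 2.15 / (208.4 × 58.5) = 0.00017637
20 log₁₀(0.00017637) = -75.071 dB

-75.07 dB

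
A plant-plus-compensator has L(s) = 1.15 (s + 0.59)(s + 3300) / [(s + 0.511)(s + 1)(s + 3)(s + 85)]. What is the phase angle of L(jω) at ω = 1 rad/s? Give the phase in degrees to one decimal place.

-67.6°

∠(j1 + 0.59) = arctan(1/0.59) = 59.46°
∠(j1 + 3300) = arctan(1/3300) = 0.02°
∠(j1 + 0.511) = arctan(1/0.511) = 62.93°
∠(j1 + 1) = arctan(1/1) = 45.00°
∠(j1 + 3) = arctan(1/3) = 18.43°
∠(j1 + 85) = arctan(1/85) = 0.67°
∠L(j1) = 59.46° + 0.02° − (62.93° + 45.00° + 18.43° + 0.67°) = -67.57°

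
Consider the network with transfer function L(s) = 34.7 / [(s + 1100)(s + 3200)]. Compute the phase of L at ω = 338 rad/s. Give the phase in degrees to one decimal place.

-23.1°

∠(j338 + 1100) = arctan(338/1100) = 17.08°
∠(j338 + 3200) = arctan(338/3200) = 6.03°
∠L(j338) = − (17.08° + 6.03°) = -23.11°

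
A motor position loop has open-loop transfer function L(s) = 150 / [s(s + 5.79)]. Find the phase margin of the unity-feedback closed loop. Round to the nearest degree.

Gain crossover: |L(jω)| = 1 at ω ≈ 11.6 rad s⁻¹.
∠L(j11.6) = −90° − arctan(11.6/5.79) ≈ -153.44°
PM = 180° + (-153.44°) = 26.56°

27°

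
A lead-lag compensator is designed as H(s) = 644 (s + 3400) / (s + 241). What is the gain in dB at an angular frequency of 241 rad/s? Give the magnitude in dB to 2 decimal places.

76.18 dB

|j241 + 3400| = √(241² + 3400²) = 3409
|j241 + 241| = √(241² + 241²) = 340.8
|H(j241)| = 644 × 3409 / 340.8 = 6440.5
20 log₁₀(6440.5) = 76.178 dB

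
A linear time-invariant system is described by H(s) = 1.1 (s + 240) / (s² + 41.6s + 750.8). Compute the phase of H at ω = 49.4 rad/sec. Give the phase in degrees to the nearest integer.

-118 deg

∠(j49.4 + 240) = arctan(49.4/240) = 11.63°
∠[(j49.4)² + 41.6(j49.4) + 750.8] = ∠[-1689.6 + j2055] = 129.43°
∠H(j49.4) = 11.63° − 129.43° = -117.79°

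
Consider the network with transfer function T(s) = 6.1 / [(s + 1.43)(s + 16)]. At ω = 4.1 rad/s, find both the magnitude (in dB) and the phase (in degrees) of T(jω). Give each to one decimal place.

|j4.1 + 1.43| = √(4.1² + 1.43²) = 4.342
|j4.1 + 16| = √(4.1² + 16²) = 16.52
|T(j4.1)| = 6.1 / (4.342 × 16.52) = 0.085053
20 log₁₀(0.085053) = -21.41 dB
∠(j4.1 + 1.43) = arctan(4.1/1.43) = 70.77°
∠(j4.1 + 16) = arctan(4.1/16) = 14.37°
∠T(j4.1) = − (70.77° + 14.37°) = -85.15°

|T| = -21.4 dB, ∠T = -85.1°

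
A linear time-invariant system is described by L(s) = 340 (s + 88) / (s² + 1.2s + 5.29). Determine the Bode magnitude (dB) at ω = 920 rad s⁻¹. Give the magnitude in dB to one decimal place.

|j920 + 88| = √(920² + 88²) = 924.2
|(j920)² + 1.2(j920) + 5.29| = |-8.4639e+05 + j1104| = 8.464e+05
|L(j920)| = 340 × 924.2 / 8.464e+05 = 0.37125
20 log₁₀(0.37125) = -8.61 dB

-8.6 dB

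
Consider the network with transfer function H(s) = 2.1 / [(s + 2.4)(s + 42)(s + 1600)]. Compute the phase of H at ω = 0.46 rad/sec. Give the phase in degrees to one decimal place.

-11.5°

∠(j0.46 + 2.4) = arctan(0.46/2.4) = 10.85°
∠(j0.46 + 42) = arctan(0.46/42) = 0.63°
∠(j0.46 + 1600) = arctan(0.46/1600) = 0.02°
∠H(j0.46) = − (10.85° + 0.63° + 0.02°) = -11.49°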